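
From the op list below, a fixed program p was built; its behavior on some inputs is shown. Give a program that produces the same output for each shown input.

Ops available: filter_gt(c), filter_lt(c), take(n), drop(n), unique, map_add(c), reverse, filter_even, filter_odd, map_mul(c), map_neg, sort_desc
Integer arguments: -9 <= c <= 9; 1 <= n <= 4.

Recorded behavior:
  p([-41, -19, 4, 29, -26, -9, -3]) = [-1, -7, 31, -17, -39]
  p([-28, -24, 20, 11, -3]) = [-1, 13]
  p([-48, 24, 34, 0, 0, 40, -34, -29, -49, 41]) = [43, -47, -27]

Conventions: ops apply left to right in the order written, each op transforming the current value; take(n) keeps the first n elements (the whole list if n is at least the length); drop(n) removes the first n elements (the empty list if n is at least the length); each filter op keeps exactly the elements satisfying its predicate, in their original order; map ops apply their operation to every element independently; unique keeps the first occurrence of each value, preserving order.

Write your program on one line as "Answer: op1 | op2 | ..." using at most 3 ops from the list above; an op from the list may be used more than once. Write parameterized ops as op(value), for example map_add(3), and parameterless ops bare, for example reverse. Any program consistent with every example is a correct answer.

filter_odd | map_add(2) | reverse

Check, running the answer program on each example:
  [-41, -19, 4, 29, -26, -9, -3] -> [-41, -19, 29, -9, -3] -> [-39, -17, 31, -7, -1] -> [-1, -7, 31, -17, -39]
  [-28, -24, 20, 11, -3] -> [11, -3] -> [13, -1] -> [-1, 13]
  [-48, 24, 34, 0, 0, 40, -34, -29, -49, 41] -> [-29, -49, 41] -> [-27, -47, 43] -> [43, -47, -27]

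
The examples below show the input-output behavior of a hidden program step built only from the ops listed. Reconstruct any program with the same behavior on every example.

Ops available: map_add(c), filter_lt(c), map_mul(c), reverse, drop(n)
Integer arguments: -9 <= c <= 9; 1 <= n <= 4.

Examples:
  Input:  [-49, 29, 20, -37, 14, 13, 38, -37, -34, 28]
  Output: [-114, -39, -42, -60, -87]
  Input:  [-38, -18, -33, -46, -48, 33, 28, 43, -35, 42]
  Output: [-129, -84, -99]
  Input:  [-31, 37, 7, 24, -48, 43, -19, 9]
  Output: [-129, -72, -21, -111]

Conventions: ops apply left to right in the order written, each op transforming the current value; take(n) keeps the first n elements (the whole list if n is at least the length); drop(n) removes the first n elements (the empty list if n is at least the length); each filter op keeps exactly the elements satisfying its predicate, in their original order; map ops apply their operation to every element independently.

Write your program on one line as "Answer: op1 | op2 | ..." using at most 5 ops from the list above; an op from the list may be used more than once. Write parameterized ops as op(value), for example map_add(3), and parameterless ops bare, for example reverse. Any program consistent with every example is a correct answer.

reverse | map_mul(-3) | drop(1) | filter_lt(0)

Check, running the answer program on each example:
  [-49, 29, 20, -37, 14, 13, 38, -37, -34, 28] -> [28, -34, -37, 38, 13, 14, -37, 20, 29, -49] -> [-84, 102, 111, -114, -39, -42, 111, -60, -87, 147] -> [102, 111, -114, -39, -42, 111, -60, -87, 147] -> [-114, -39, -42, -60, -87]
  [-38, -18, -33, -46, -48, 33, 28, 43, -35, 42] -> [42, -35, 43, 28, 33, -48, -46, -33, -18, -38] -> [-126, 105, -129, -84, -99, 144, 138, 99, 54, 114] -> [105, -129, -84, -99, 144, 138, 99, 54, 114] -> [-129, -84, -99]
  [-31, 37, 7, 24, -48, 43, -19, 9] -> [9, -19, 43, -48, 24, 7, 37, -31] -> [-27, 57, -129, 144, -72, -21, -111, 93] -> [57, -129, 144, -72, -21, -111, 93] -> [-129, -72, -21, -111]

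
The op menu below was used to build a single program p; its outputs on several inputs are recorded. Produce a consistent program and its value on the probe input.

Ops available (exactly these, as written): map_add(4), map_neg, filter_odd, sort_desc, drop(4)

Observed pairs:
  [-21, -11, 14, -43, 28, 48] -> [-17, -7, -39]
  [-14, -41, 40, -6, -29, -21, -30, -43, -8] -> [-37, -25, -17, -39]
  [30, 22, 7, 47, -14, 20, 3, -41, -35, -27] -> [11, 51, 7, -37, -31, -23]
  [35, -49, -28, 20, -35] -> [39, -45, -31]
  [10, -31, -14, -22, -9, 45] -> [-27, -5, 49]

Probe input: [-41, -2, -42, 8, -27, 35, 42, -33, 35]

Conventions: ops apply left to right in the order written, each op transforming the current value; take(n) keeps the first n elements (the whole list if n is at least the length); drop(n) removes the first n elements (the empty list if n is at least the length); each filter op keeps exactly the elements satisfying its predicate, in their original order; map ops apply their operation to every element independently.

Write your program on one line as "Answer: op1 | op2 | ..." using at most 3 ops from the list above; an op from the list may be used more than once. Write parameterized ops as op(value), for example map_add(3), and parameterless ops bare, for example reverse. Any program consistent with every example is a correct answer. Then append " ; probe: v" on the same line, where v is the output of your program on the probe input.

filter_odd | map_add(4) ; probe: [-37, -23, 39, -29, 39]

Check, running the answer program on each example:
  [-21, -11, 14, -43, 28, 48] -> [-21, -11, -43] -> [-17, -7, -39]
  [-14, -41, 40, -6, -29, -21, -30, -43, -8] -> [-41, -29, -21, -43] -> [-37, -25, -17, -39]
  [30, 22, 7, 47, -14, 20, 3, -41, -35, -27] -> [7, 47, 3, -41, -35, -27] -> [11, 51, 7, -37, -31, -23]
  [35, -49, -28, 20, -35] -> [35, -49, -35] -> [39, -45, -31]
  [10, -31, -14, -22, -9, 45] -> [-31, -9, 45] -> [-27, -5, 49]
  probe: [-41, -2, -42, 8, -27, 35, 42, -33, 35] -> [-41, -27, 35, -33, 35] -> [-37, -23, 39, -29, 39]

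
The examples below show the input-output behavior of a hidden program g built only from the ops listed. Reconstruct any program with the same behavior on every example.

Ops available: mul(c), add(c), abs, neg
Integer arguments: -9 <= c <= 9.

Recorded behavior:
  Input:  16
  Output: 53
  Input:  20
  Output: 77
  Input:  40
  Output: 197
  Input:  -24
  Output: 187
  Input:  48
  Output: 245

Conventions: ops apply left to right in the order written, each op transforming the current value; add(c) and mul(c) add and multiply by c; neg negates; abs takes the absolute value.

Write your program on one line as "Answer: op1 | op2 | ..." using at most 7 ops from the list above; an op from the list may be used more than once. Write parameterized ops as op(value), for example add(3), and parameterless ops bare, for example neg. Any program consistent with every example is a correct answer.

add(-7) | mul(-6) | add(-1) | add(2) | neg | abs

Check, running the answer program on each example:
  16 -> 9 -> -54 -> -55 -> -53 -> 53 -> 53
  20 -> 13 -> -78 -> -79 -> -77 -> 77 -> 77
  40 -> 33 -> -198 -> -199 -> -197 -> 197 -> 197
  -24 -> -31 -> 186 -> 185 -> 187 -> -187 -> 187
  48 -> 41 -> -246 -> -247 -> -245 -> 245 -> 245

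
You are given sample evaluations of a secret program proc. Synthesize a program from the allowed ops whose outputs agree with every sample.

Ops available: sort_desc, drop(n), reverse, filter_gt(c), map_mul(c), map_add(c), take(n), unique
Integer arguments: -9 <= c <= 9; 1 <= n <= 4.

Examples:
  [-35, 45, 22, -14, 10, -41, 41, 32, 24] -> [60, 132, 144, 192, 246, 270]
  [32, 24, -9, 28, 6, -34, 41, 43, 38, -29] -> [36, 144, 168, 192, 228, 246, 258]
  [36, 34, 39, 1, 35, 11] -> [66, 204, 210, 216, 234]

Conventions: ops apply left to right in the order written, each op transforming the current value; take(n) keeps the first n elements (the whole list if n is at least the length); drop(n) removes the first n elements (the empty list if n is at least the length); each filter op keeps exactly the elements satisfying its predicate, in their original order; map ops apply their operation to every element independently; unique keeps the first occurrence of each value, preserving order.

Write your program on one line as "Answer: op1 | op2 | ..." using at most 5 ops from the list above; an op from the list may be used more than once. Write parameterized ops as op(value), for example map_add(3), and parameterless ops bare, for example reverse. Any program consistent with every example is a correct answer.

sort_desc | map_mul(6) | filter_gt(6) | reverse

Check, running the answer program on each example:
  [-35, 45, 22, -14, 10, -41, 41, 32, 24] -> [45, 41, 32, 24, 22, 10, -14, -35, -41] -> [270, 246, 192, 144, 132, 60, -84, -210, -246] -> [270, 246, 192, 144, 132, 60] -> [60, 132, 144, 192, 246, 270]
  [32, 24, -9, 28, 6, -34, 41, 43, 38, -29] -> [43, 41, 38, 32, 28, 24, 6, -9, -29, -34] -> [258, 246, 228, 192, 168, 144, 36, -54, -174, -204] -> [258, 246, 228, 192, 168, 144, 36] -> [36, 144, 168, 192, 228, 246, 258]
  [36, 34, 39, 1, 35, 11] -> [39, 36, 35, 34, 11, 1] -> [234, 216, 210, 204, 66, 6] -> [234, 216, 210, 204, 66] -> [66, 204, 210, 216, 234]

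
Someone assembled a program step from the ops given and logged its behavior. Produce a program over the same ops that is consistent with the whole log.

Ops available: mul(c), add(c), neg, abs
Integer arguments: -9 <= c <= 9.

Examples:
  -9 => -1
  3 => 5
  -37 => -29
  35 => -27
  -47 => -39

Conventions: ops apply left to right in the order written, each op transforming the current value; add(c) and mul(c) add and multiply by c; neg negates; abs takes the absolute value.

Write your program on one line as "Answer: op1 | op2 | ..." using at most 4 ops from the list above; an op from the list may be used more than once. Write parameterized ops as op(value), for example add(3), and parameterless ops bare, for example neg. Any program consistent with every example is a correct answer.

abs | neg | add(8)

Check, running the answer program on each example:
  -9 -> 9 -> -9 -> -1
  3 -> 3 -> -3 -> 5
  -37 -> 37 -> -37 -> -29
  35 -> 35 -> -35 -> -27
  -47 -> 47 -> -47 -> -39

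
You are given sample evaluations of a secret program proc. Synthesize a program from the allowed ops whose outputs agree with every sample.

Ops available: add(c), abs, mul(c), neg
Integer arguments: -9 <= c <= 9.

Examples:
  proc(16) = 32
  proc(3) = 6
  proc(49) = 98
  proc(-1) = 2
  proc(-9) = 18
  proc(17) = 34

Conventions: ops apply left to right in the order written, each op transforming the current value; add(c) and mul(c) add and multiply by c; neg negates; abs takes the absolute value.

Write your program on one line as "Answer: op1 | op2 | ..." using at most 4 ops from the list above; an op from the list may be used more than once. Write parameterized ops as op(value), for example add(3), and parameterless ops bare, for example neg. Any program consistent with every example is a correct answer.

abs | mul(-2) | abs

Check, running the answer program on each example:
  16 -> 16 -> -32 -> 32
  3 -> 3 -> -6 -> 6
  49 -> 49 -> -98 -> 98
  -1 -> 1 -> -2 -> 2
  -9 -> 9 -> -18 -> 18
  17 -> 17 -> -34 -> 34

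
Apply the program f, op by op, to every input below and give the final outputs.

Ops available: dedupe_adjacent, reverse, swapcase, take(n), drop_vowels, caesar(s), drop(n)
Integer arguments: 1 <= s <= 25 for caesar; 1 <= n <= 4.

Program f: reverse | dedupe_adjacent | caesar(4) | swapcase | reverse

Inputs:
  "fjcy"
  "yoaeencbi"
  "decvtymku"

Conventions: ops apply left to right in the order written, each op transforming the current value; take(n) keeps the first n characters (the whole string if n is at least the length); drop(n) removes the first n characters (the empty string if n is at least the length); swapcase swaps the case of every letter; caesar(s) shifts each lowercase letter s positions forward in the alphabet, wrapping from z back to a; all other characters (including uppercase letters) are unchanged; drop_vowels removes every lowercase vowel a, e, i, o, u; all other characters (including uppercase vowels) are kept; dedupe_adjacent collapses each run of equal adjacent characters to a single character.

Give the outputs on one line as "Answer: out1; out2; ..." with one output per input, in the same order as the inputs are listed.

"JNGC"; "CSEIRGFM"; "HIGZXCQOY"

Execution, op by op:
  "fjcy" -> "ycjf" -> "ycjf" -> "cgnj" -> "CGNJ" -> "JNGC"
  "yoaeencbi" -> "ibcneeaoy" -> "ibcneaoy" -> "mfgriesc" -> "MFGRIESC" -> "CSEIRGFM"
  "decvtymku" -> "ukmytvced" -> "ukmytvced" -> "yoqcxzgih" -> "YOQCXZGIH" -> "HIGZXCQOY"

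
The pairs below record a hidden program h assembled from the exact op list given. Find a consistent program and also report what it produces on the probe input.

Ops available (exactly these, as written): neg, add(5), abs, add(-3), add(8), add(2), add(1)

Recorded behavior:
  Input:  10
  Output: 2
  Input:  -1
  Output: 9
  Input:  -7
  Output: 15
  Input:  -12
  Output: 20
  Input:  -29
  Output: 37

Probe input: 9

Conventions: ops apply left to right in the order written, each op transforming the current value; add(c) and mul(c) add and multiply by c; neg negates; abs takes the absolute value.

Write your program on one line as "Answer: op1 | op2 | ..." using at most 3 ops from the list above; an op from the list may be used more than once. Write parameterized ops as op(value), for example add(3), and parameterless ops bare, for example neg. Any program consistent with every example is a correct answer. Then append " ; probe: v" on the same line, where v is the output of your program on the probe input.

neg | add(8) | abs ; probe: 1

Check, running the answer program on each example:
  10 -> -10 -> -2 -> 2
  -1 -> 1 -> 9 -> 9
  -7 -> 7 -> 15 -> 15
  -12 -> 12 -> 20 -> 20
  -29 -> 29 -> 37 -> 37
  probe: 9 -> -9 -> -1 -> 1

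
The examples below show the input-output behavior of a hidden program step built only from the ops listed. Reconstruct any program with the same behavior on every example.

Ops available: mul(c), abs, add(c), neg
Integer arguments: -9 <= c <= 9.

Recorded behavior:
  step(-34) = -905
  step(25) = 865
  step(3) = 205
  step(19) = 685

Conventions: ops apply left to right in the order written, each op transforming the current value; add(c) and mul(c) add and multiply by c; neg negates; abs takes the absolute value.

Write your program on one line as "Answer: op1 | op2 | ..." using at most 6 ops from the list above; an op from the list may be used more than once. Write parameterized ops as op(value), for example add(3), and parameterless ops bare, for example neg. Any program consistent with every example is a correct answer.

add(4) | mul(-3) | mul(2) | mul(-5) | add(-5)

Check, running the answer program on each example:
  -34 -> -30 -> 90 -> 180 -> -900 -> -905
  25 -> 29 -> -87 -> -174 -> 870 -> 865
  3 -> 7 -> -21 -> -42 -> 210 -> 205
  19 -> 23 -> -69 -> -138 -> 690 -> 685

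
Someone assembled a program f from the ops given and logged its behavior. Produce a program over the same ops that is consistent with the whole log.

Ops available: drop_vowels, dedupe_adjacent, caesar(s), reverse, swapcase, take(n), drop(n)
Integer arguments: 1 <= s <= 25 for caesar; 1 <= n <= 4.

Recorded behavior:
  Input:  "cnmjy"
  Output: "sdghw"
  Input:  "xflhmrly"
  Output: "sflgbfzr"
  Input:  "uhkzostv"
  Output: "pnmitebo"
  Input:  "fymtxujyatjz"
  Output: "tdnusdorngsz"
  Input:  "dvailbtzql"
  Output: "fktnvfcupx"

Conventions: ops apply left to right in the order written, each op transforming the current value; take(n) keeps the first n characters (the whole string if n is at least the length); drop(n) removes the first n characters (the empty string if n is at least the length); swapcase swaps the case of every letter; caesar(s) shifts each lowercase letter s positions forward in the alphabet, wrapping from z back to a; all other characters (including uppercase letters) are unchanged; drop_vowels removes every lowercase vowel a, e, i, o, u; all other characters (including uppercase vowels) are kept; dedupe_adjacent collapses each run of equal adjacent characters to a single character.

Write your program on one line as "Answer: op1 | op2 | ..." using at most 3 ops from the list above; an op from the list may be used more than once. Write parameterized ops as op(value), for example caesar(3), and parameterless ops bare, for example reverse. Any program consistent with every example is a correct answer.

caesar(10) | reverse | caesar(10)

Check, running the answer program on each example:
  "cnmjy" -> "mxwti" -> "itwxm" -> "sdghw"
  "xflhmrly" -> "hpvrwbvi" -> "ivbwrvph" -> "sflgbfzr"
  "uhkzostv" -> "erujycdf" -> "fdcyjure" -> "pnmitebo"
  "fymtxujyatjz" -> "piwdhetikdtj" -> "jtdkitehdwip" -> "tdnusdorngsz"
  "dvailbtzql" -> "nfksvldjav" -> "vajdlvskfn" -> "fktnvfcupx"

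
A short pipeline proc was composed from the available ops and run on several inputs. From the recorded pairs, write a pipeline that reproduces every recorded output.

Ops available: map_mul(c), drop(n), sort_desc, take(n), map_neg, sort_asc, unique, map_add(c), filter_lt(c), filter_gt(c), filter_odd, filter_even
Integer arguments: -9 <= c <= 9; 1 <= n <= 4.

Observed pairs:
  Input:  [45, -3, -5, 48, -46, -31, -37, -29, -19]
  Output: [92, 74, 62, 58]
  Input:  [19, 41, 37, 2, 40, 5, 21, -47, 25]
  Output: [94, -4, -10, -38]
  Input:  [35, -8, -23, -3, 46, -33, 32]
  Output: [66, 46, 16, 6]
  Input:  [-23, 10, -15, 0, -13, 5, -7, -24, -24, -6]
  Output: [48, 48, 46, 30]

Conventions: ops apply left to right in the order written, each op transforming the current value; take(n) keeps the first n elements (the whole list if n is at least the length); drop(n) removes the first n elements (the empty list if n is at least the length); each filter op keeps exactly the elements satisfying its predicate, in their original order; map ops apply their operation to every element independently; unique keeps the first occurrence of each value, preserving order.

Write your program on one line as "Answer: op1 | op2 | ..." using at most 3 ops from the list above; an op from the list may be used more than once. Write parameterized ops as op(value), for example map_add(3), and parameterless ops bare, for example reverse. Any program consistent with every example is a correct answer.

sort_asc | map_mul(-2) | take(4)

Check, running the answer program on each example:
  [45, -3, -5, 48, -46, -31, -37, -29, -19] -> [-46, -37, -31, -29, -19, -5, -3, 45, 48] -> [92, 74, 62, 58, 38, 10, 6, -90, -96] -> [92, 74, 62, 58]
  [19, 41, 37, 2, 40, 5, 21, -47, 25] -> [-47, 2, 5, 19, 21, 25, 37, 40, 41] -> [94, -4, -10, -38, -42, -50, -74, -80, -82] -> [94, -4, -10, -38]
  [35, -8, -23, -3, 46, -33, 32] -> [-33, -23, -8, -3, 32, 35, 46] -> [66, 46, 16, 6, -64, -70, -92] -> [66, 46, 16, 6]
  [-23, 10, -15, 0, -13, 5, -7, -24, -24, -6] -> [-24, -24, -23, -15, -13, -7, -6, 0, 5, 10] -> [48, 48, 46, 30, 26, 14, 12, 0, -10, -20] -> [48, 48, 46, 30]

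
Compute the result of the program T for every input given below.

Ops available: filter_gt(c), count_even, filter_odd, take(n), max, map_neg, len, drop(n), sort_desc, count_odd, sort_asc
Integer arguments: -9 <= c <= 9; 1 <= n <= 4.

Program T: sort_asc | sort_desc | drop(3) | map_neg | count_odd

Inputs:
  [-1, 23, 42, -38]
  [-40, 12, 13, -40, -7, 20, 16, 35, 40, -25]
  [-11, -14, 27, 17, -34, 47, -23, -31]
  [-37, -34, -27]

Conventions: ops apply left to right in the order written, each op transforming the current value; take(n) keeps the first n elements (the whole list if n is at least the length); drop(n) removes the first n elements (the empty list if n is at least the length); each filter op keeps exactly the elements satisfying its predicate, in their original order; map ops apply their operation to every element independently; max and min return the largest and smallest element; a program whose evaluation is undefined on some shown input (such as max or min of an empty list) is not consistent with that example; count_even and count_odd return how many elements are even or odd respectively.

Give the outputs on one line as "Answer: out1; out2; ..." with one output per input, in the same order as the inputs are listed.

Execution, op by op:
  [-1, 23, 42, -38] -> [-38, -1, 23, 42] -> [42, 23, -1, -38] -> [-38] -> [38] -> 0
  [-40, 12, 13, -40, -7, 20, 16, 35, 40, -25] -> [-40, -40, -25, -7, 12, 13, 16, 20, 35, 40] -> [40, 35, 20, 16, 13, 12, -7, -25, -40, -40] -> [16, 13, 12, -7, -25, -40, -40] -> [-16, -13, -12, 7, 25, 40, 40] -> 3
  [-11, -14, 27, 17, -34, 47, -23, -31] -> [-34, -31, -23, -14, -11, 17, 27, 47] -> [47, 27, 17, -11, -14, -23, -31, -34] -> [-11, -14, -23, -31, -34] -> [11, 14, 23, 31, 34] -> 3
  [-37, -34, -27] -> [-37, -34, -27] -> [-27, -34, -37] -> [] -> [] -> 0

0; 3; 3; 0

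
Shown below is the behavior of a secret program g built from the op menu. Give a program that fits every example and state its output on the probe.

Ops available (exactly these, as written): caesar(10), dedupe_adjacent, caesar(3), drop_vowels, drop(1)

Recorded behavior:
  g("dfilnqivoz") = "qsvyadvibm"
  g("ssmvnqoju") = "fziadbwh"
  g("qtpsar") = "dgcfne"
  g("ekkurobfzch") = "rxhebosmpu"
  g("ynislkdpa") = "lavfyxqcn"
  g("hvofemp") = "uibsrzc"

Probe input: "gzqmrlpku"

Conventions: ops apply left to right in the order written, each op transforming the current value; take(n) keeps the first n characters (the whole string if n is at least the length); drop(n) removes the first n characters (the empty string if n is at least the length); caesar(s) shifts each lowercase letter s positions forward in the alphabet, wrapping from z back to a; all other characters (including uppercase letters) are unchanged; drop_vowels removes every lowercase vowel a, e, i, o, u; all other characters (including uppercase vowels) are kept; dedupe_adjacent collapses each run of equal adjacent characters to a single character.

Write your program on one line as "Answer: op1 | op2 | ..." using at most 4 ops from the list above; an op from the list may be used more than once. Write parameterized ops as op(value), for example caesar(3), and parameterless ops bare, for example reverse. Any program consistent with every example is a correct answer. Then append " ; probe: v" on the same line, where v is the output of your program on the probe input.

caesar(10) | caesar(3) | dedupe_adjacent ; probe: "tmdzeycxh"

Check, running the answer program on each example:
  "dfilnqivoz" -> "npsvxasfyj" -> "qsvyadvibm" -> "qsvyadvibm"
  "ssmvnqoju" -> "ccwfxayte" -> "ffziadbwh" -> "fziadbwh"
  "qtpsar" -> "adzckb" -> "dgcfne" -> "dgcfne"
  "ekkurobfzch" -> "ouuebylpjmr" -> "rxxhebosmpu" -> "rxhebosmpu"
  "ynislkdpa" -> "ixscvunzk" -> "lavfyxqcn" -> "lavfyxqcn"
  "hvofemp" -> "rfypowz" -> "uibsrzc" -> "uibsrzc"
  probe: "gzqmrlpku" -> "qjawbvzue" -> "tmdzeycxh" -> "tmdzeycxh"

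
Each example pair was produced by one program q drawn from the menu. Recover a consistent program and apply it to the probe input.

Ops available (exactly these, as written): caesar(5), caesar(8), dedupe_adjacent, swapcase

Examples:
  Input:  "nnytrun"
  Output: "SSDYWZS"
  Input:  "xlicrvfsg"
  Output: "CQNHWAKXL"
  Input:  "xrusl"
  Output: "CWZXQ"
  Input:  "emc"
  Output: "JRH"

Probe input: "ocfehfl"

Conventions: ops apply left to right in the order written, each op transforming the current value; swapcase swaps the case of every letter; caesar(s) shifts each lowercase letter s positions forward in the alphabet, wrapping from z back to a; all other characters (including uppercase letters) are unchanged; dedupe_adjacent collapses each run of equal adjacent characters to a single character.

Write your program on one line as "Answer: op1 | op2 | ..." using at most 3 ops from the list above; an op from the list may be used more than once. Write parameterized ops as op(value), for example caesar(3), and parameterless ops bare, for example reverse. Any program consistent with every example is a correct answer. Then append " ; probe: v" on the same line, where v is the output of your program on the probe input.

caesar(5) | swapcase ; probe: "THKJMKQ"

Check, running the answer program on each example:
  "nnytrun" -> "ssdywzs" -> "SSDYWZS"
  "xlicrvfsg" -> "cqnhwakxl" -> "CQNHWAKXL"
  "xrusl" -> "cwzxq" -> "CWZXQ"
  "emc" -> "jrh" -> "JRH"
  probe: "ocfehfl" -> "thkjmkq" -> "THKJMKQ"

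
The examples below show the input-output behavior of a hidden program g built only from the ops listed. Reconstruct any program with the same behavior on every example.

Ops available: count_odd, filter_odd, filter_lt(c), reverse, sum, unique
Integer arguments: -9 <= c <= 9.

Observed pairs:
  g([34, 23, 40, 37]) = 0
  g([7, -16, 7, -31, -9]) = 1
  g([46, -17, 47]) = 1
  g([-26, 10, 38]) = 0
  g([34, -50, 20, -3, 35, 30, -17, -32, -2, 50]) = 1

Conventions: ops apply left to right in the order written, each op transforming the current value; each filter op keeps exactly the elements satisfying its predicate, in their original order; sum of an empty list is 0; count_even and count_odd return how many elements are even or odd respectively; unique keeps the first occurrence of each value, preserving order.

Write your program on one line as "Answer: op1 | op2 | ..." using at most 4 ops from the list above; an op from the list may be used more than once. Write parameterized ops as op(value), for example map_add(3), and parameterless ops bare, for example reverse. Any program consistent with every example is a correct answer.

reverse | filter_lt(-9) | filter_odd | count_odd

Check, running the answer program on each example:
  [34, 23, 40, 37] -> [37, 40, 23, 34] -> [] -> [] -> 0
  [7, -16, 7, -31, -9] -> [-9, -31, 7, -16, 7] -> [-31, -16] -> [-31] -> 1
  [46, -17, 47] -> [47, -17, 46] -> [-17] -> [-17] -> 1
  [-26, 10, 38] -> [38, 10, -26] -> [-26] -> [] -> 0
  [34, -50, 20, -3, 35, 30, -17, -32, -2, 50] -> [50, -2, -32, -17, 30, 35, -3, 20, -50, 34] -> [-32, -17, -50] -> [-17] -> 1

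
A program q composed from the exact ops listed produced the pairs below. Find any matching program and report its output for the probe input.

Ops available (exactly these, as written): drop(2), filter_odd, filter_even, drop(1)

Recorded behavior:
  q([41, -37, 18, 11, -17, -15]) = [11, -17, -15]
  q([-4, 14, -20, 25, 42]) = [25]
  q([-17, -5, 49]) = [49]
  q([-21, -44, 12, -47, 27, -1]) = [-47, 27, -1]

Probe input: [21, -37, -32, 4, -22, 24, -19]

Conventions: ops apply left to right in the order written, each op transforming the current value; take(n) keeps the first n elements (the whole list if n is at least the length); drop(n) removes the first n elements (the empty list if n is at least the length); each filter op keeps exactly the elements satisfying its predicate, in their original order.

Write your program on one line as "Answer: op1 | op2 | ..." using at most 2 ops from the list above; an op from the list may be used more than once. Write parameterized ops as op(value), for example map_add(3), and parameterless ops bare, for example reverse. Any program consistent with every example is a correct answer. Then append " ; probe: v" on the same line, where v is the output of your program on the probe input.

drop(2) | filter_odd ; probe: [-19]

Check, running the answer program on each example:
  [41, -37, 18, 11, -17, -15] -> [18, 11, -17, -15] -> [11, -17, -15]
  [-4, 14, -20, 25, 42] -> [-20, 25, 42] -> [25]
  [-17, -5, 49] -> [49] -> [49]
  [-21, -44, 12, -47, 27, -1] -> [12, -47, 27, -1] -> [-47, 27, -1]
  probe: [21, -37, -32, 4, -22, 24, -19] -> [-32, 4, -22, 24, -19] -> [-19]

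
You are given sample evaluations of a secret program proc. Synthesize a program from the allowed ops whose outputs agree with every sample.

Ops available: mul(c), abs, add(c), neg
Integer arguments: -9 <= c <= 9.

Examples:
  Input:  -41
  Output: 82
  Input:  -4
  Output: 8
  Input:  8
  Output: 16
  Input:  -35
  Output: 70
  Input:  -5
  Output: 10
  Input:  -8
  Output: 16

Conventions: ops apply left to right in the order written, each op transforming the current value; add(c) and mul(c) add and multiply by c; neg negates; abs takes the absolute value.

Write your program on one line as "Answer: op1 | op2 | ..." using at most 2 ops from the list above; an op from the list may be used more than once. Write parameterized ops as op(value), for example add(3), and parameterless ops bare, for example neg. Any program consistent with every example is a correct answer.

mul(-2) | abs

Check, running the answer program on each example:
  -41 -> 82 -> 82
  -4 -> 8 -> 8
  8 -> -16 -> 16
  -35 -> 70 -> 70
  -5 -> 10 -> 10
  -8 -> 16 -> 16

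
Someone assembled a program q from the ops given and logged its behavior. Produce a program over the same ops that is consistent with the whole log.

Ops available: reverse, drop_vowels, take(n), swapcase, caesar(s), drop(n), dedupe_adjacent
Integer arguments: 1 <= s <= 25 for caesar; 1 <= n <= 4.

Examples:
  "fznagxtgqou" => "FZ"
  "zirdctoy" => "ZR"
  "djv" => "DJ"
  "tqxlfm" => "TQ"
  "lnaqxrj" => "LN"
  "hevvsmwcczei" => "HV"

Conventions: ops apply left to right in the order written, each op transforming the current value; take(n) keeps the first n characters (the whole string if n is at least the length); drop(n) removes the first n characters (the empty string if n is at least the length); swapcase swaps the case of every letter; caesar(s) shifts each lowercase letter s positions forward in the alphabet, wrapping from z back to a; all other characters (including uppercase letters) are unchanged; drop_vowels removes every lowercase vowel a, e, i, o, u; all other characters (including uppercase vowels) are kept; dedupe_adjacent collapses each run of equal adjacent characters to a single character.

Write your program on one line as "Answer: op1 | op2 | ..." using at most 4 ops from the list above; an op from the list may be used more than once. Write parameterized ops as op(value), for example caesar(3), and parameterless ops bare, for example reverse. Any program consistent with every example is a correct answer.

drop_vowels | take(2) | swapcase

Check, running the answer program on each example:
  "fznagxtgqou" -> "fzngxtgq" -> "fz" -> "FZ"
  "zirdctoy" -> "zrdcty" -> "zr" -> "ZR"
  "djv" -> "djv" -> "dj" -> "DJ"
  "tqxlfm" -> "tqxlfm" -> "tq" -> "TQ"
  "lnaqxrj" -> "lnqxrj" -> "ln" -> "LN"
  "hevvsmwcczei" -> "hvvsmwccz" -> "hv" -> "HV"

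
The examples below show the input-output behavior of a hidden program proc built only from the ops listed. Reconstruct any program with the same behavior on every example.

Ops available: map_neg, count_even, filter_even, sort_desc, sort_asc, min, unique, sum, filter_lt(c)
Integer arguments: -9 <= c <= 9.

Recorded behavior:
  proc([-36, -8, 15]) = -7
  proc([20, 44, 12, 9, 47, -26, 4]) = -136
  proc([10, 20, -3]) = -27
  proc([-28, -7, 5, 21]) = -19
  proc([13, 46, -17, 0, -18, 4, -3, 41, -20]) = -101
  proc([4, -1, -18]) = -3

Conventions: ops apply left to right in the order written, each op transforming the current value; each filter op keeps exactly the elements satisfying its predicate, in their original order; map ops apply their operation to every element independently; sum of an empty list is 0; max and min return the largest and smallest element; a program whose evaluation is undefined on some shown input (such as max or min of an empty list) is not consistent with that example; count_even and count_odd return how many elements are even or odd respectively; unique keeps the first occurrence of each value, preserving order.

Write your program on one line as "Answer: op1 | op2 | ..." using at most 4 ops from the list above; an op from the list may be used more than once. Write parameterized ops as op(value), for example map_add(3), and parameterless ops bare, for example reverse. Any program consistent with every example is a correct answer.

map_neg | filter_lt(9) | sum

Check, running the answer program on each example:
  [-36, -8, 15] -> [36, 8, -15] -> [8, -15] -> -7
  [20, 44, 12, 9, 47, -26, 4] -> [-20, -44, -12, -9, -47, 26, -4] -> [-20, -44, -12, -9, -47, -4] -> -136
  [10, 20, -3] -> [-10, -20, 3] -> [-10, -20, 3] -> -27
  [-28, -7, 5, 21] -> [28, 7, -5, -21] -> [7, -5, -21] -> -19
  [13, 46, -17, 0, -18, 4, -3, 41, -20] -> [-13, -46, 17, 0, 18, -4, 3, -41, 20] -> [-13, -46, 0, -4, 3, -41] -> -101
  [4, -1, -18] -> [-4, 1, 18] -> [-4, 1] -> -3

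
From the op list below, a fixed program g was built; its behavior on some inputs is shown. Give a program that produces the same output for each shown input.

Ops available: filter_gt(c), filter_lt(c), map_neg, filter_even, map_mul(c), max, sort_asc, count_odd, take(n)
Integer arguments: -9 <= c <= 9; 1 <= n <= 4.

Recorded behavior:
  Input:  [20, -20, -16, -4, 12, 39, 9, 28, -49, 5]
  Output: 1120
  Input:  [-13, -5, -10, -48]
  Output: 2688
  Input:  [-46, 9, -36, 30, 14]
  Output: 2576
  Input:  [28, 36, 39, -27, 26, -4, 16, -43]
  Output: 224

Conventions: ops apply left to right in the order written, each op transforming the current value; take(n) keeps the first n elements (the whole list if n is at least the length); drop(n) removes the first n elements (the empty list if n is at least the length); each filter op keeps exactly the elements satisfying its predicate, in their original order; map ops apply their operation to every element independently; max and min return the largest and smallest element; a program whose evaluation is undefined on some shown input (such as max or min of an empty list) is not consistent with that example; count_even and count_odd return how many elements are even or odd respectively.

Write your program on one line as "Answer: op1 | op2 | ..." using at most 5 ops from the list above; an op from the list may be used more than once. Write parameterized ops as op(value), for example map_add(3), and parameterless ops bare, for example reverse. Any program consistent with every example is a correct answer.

map_mul(-7) | filter_even | sort_asc | map_mul(8) | max

Check, running the answer program on each example:
  [20, -20, -16, -4, 12, 39, 9, 28, -49, 5] -> [-140, 140, 112, 28, -84, -273, -63, -196, 343, -35] -> [-140, 140, 112, 28, -84, -196] -> [-196, -140, -84, 28, 112, 140] -> [-1568, -1120, -672, 224, 896, 1120] -> 1120
  [-13, -5, -10, -48] -> [91, 35, 70, 336] -> [70, 336] -> [70, 336] -> [560, 2688] -> 2688
  [-46, 9, -36, 30, 14] -> [322, -63, 252, -210, -98] -> [322, 252, -210, -98] -> [-210, -98, 252, 322] -> [-1680, -784, 2016, 2576] -> 2576
  [28, 36, 39, -27, 26, -4, 16, -43] -> [-196, -252, -273, 189, -182, 28, -112, 301] -> [-196, -252, -182, 28, -112] -> [-252, -196, -182, -112, 28] -> [-2016, -1568, -1456, -896, 224] -> 224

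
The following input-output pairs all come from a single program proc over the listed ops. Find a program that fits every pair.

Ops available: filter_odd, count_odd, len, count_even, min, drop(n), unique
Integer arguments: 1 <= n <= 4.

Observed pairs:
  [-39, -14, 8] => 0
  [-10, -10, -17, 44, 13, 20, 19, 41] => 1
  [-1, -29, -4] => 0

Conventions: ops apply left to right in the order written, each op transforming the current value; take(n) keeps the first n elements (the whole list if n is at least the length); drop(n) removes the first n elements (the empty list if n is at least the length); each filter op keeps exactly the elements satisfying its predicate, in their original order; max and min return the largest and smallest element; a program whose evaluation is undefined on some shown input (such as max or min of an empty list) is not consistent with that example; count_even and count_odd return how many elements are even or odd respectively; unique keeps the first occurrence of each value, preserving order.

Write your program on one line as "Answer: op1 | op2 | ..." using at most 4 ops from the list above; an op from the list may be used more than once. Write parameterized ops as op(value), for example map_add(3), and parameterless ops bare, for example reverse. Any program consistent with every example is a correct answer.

drop(1) | filter_odd | drop(3) | count_odd

Check, running the answer program on each example:
  [-39, -14, 8] -> [-14, 8] -> [] -> [] -> 0
  [-10, -10, -17, 44, 13, 20, 19, 41] -> [-10, -17, 44, 13, 20, 19, 41] -> [-17, 13, 19, 41] -> [41] -> 1
  [-1, -29, -4] -> [-29, -4] -> [-29] -> [] -> 0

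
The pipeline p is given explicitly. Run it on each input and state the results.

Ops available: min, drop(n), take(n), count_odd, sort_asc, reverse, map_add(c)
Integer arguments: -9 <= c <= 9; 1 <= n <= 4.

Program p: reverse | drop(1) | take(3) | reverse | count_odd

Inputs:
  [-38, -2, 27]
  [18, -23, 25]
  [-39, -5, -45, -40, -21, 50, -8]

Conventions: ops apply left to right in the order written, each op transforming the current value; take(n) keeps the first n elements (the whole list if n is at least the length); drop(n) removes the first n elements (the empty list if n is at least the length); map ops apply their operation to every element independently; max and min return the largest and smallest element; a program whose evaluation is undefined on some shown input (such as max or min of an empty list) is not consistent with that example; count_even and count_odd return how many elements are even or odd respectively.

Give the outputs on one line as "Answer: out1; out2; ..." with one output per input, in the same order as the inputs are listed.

Execution, op by op:
  [-38, -2, 27] -> [27, -2, -38] -> [-2, -38] -> [-2, -38] -> [-38, -2] -> 0
  [18, -23, 25] -> [25, -23, 18] -> [-23, 18] -> [-23, 18] -> [18, -23] -> 1
  [-39, -5, -45, -40, -21, 50, -8] -> [-8, 50, -21, -40, -45, -5, -39] -> [50, -21, -40, -45, -5, -39] -> [50, -21, -40] -> [-40, -21, 50] -> 1

0; 1; 1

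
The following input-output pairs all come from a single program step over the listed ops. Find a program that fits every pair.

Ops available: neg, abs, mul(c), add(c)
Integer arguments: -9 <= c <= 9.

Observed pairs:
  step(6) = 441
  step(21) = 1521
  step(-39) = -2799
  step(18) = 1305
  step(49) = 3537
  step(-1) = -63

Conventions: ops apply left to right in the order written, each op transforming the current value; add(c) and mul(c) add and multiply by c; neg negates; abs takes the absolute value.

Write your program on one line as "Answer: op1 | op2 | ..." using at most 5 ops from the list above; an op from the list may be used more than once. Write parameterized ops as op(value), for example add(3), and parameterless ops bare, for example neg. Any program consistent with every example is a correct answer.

neg | mul(9) | mul(-8) | add(9)

Check, running the answer program on each example:
  6 -> -6 -> -54 -> 432 -> 441
  21 -> -21 -> -189 -> 1512 -> 1521
  -39 -> 39 -> 351 -> -2808 -> -2799
  18 -> -18 -> -162 -> 1296 -> 1305
  49 -> -49 -> -441 -> 3528 -> 3537
  -1 -> 1 -> 9 -> -72 -> -63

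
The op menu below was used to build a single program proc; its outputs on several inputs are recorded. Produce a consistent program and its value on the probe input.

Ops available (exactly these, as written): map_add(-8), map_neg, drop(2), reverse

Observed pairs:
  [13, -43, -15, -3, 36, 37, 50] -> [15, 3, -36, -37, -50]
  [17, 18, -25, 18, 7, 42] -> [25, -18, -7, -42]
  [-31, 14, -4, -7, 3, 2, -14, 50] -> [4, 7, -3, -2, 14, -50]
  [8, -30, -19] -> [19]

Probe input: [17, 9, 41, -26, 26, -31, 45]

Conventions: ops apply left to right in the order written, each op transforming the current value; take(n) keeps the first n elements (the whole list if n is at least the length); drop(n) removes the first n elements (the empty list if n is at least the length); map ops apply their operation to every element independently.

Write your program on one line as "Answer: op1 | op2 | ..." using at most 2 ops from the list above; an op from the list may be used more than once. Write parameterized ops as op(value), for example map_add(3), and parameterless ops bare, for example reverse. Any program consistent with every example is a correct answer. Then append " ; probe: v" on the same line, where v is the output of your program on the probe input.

drop(2) | map_neg ; probe: [-41, 26, -26, 31, -45]

Check, running the answer program on each example:
  [13, -43, -15, -3, 36, 37, 50] -> [-15, -3, 36, 37, 50] -> [15, 3, -36, -37, -50]
  [17, 18, -25, 18, 7, 42] -> [-25, 18, 7, 42] -> [25, -18, -7, -42]
  [-31, 14, -4, -7, 3, 2, -14, 50] -> [-4, -7, 3, 2, -14, 50] -> [4, 7, -3, -2, 14, -50]
  [8, -30, -19] -> [-19] -> [19]
  probe: [17, 9, 41, -26, 26, -31, 45] -> [41, -26, 26, -31, 45] -> [-41, 26, -26, 31, -45]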